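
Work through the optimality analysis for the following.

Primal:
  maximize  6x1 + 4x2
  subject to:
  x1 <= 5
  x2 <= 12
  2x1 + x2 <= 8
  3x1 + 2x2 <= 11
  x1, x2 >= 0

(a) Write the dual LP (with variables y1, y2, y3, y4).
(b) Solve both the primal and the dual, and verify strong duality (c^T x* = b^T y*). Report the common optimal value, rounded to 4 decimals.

The standard primal-dual pair for 'max c^T x s.t. A x <= b, x >= 0' is:
  Dual:  min b^T y  s.t.  A^T y >= c,  y >= 0.

So the dual LP is:
  minimize  5y1 + 12y2 + 8y3 + 11y4
  subject to:
    y1 + 2y3 + 3y4 >= 6
    y2 + y3 + 2y4 >= 4
    y1, y2, y3, y4 >= 0

Solving the primal: x* = (3.6667, 0).
  primal value c^T x* = 22.
Solving the dual: y* = (0, 0, 0, 2).
  dual value b^T y* = 22.
Strong duality: c^T x* = b^T y*. Confirmed.

22


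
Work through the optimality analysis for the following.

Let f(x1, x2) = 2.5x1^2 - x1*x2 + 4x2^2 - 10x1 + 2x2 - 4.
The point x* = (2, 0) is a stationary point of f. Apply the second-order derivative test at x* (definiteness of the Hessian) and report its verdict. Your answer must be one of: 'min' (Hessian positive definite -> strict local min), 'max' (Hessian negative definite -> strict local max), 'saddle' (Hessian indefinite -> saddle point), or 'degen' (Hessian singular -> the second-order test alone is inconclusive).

Compute the Hessian H = grad^2 f:
  H = [[5, -1], [-1, 8]]
Verify stationarity: grad f(x*) = H x* + g = (0, 0).
Eigenvalues of H: 4.6972, 8.3028.
Both eigenvalues > 0, so H is positive definite -> x* is a strict local min.

min


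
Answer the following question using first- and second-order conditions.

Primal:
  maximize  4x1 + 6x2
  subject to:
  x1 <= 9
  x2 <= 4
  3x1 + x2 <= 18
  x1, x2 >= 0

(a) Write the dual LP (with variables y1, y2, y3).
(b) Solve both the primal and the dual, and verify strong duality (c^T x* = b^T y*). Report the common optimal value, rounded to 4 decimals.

The standard primal-dual pair for 'max c^T x s.t. A x <= b, x >= 0' is:
  Dual:  min b^T y  s.t.  A^T y >= c,  y >= 0.

So the dual LP is:
  minimize  9y1 + 4y2 + 18y3
  subject to:
    y1 + 3y3 >= 4
    y2 + y3 >= 6
    y1, y2, y3 >= 0

Solving the primal: x* = (4.6667, 4).
  primal value c^T x* = 42.6667.
Solving the dual: y* = (0, 4.6667, 1.3333).
  dual value b^T y* = 42.6667.
Strong duality: c^T x* = b^T y*. Confirmed.

42.6667


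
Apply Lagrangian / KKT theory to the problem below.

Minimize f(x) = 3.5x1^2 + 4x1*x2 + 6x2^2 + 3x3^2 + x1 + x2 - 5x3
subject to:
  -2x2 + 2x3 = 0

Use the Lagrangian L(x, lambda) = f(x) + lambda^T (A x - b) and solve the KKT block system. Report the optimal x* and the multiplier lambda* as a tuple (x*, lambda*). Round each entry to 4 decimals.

Form the Lagrangian:
  L(x, lambda) = (1/2) x^T Q x + c^T x + lambda^T (A x - b)
Stationarity (grad_x L = 0): Q x + c + A^T lambda = 0.
Primal feasibility: A x = b.

This gives the KKT block system:
  [ Q   A^T ] [ x     ]   [-c ]
  [ A    0  ] [ lambda ] = [ b ]

Solving the linear system:
  x*      = (-0.3091, 0.2909, 0.2909)
  lambda* = (1.6273)
  f(x*)   = -0.7364

x* = (-0.3091, 0.2909, 0.2909), lambda* = (1.6273)


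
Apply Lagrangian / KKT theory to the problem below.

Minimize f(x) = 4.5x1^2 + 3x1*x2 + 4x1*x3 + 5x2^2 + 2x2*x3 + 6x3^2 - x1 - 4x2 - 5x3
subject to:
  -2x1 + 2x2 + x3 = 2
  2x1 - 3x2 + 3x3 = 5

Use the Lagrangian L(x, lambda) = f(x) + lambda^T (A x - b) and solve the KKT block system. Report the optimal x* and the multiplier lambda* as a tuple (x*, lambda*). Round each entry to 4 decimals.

Form the Lagrangian:
  L(x, lambda) = (1/2) x^T Q x + c^T x + lambda^T (A x - b)
Stationarity (grad_x L = 0): Q x + c + A^T lambda = 0.
Primal feasibility: A x = b.

This gives the KKT block system:
  [ Q   A^T ] [ x     ]   [-c ]
  [ A    0  ] [ lambda ] = [ b ]

Solving the linear system:
  x*      = (-0.422, -0.264, 1.684)
  lambda* = (-2.8182, -3.3913)
  f(x*)   = 7.8255

x* = (-0.422, -0.264, 1.684), lambda* = (-2.8182, -3.3913)


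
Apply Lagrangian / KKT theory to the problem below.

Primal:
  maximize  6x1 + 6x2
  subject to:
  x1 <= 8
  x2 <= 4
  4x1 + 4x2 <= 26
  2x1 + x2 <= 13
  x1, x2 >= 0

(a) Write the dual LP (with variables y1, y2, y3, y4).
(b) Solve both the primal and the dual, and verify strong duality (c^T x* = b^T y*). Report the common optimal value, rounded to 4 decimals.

The standard primal-dual pair for 'max c^T x s.t. A x <= b, x >= 0' is:
  Dual:  min b^T y  s.t.  A^T y >= c,  y >= 0.

So the dual LP is:
  minimize  8y1 + 4y2 + 26y3 + 13y4
  subject to:
    y1 + 4y3 + 2y4 >= 6
    y2 + 4y3 + y4 >= 6
    y1, y2, y3, y4 >= 0

Solving the primal: x* = (6.5, 0).
  primal value c^T x* = 39.
Solving the dual: y* = (0, 0, 1.5, 0).
  dual value b^T y* = 39.
Strong duality: c^T x* = b^T y*. Confirmed.

39


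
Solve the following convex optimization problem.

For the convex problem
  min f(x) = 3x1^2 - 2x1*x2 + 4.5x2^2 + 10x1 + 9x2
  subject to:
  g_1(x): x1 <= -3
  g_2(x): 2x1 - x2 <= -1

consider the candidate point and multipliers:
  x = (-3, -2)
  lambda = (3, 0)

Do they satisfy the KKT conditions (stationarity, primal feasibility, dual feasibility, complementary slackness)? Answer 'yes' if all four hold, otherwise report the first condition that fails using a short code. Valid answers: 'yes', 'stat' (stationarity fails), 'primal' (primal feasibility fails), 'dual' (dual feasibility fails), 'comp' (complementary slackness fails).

Gradient of f: grad f(x) = Q x + c = (-4, -3)
Constraint values g_i(x) = a_i^T x - b_i:
  g_1((-3, -2)) = 0
  g_2((-3, -2)) = -3
Stationarity residual: grad f(x) + sum_i lambda_i a_i = (-1, -3)
  -> stationarity FAILS
Primal feasibility (all g_i <= 0): OK
Dual feasibility (all lambda_i >= 0): OK
Complementary slackness (lambda_i * g_i(x) = 0 for all i): OK

Verdict: the first failing condition is stationarity -> stat.

stat


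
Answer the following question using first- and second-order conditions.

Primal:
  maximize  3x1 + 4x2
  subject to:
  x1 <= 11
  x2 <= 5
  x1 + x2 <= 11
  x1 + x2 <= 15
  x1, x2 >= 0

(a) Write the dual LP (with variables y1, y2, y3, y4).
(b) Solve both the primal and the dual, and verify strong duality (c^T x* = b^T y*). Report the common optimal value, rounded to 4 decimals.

The standard primal-dual pair for 'max c^T x s.t. A x <= b, x >= 0' is:
  Dual:  min b^T y  s.t.  A^T y >= c,  y >= 0.

So the dual LP is:
  minimize  11y1 + 5y2 + 11y3 + 15y4
  subject to:
    y1 + y3 + y4 >= 3
    y2 + y3 + y4 >= 4
    y1, y2, y3, y4 >= 0

Solving the primal: x* = (6, 5).
  primal value c^T x* = 38.
Solving the dual: y* = (0, 1, 3, 0).
  dual value b^T y* = 38.
Strong duality: c^T x* = b^T y*. Confirmed.

38


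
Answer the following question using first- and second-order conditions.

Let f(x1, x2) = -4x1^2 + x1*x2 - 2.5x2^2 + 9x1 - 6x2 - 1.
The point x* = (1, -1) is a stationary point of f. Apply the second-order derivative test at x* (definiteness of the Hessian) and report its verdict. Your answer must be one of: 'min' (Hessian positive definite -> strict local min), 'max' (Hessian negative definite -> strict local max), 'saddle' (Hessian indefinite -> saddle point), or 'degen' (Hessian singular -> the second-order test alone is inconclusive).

Compute the Hessian H = grad^2 f:
  H = [[-8, 1], [1, -5]]
Verify stationarity: grad f(x*) = H x* + g = (0, 0).
Eigenvalues of H: -8.3028, -4.6972.
Both eigenvalues < 0, so H is negative definite -> x* is a strict local max.

max


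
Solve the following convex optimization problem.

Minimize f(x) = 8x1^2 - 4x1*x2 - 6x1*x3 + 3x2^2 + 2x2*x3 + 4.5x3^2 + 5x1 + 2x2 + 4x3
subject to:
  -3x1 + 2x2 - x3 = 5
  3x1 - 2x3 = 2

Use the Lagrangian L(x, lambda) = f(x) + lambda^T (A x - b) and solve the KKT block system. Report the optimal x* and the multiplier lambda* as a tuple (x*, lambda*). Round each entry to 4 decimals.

Form the Lagrangian:
  L(x, lambda) = (1/2) x^T Q x + c^T x + lambda^T (A x - b)
Stationarity (grad_x L = 0): Q x + c + A^T lambda = 0.
Primal feasibility: A x = b.

This gives the KKT block system:
  [ Q   A^T ] [ x     ]   [-c ]
  [ A    0  ] [ lambda ] = [ b ]

Solving the linear system:
  x*      = (-0.6459, 0.5467, -1.9688)
  lambda* = (-1.9632, -3.3938)
  f(x*)   = 3.296

x* = (-0.6459, 0.5467, -1.9688), lambda* = (-1.9632, -3.3938)


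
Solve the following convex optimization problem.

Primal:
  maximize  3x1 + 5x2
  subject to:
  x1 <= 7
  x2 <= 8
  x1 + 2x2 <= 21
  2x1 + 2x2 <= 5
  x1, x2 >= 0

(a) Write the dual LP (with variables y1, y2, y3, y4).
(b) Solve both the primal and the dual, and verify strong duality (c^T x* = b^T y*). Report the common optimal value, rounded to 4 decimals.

The standard primal-dual pair for 'max c^T x s.t. A x <= b, x >= 0' is:
  Dual:  min b^T y  s.t.  A^T y >= c,  y >= 0.

So the dual LP is:
  minimize  7y1 + 8y2 + 21y3 + 5y4
  subject to:
    y1 + y3 + 2y4 >= 3
    y2 + 2y3 + 2y4 >= 5
    y1, y2, y3, y4 >= 0

Solving the primal: x* = (0, 2.5).
  primal value c^T x* = 12.5.
Solving the dual: y* = (0, 0, 0, 2.5).
  dual value b^T y* = 12.5.
Strong duality: c^T x* = b^T y*. Confirmed.

12.5


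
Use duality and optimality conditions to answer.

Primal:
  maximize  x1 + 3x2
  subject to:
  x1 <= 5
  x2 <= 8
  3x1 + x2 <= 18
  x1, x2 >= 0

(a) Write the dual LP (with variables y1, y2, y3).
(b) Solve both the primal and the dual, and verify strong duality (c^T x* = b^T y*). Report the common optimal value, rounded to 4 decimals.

The standard primal-dual pair for 'max c^T x s.t. A x <= b, x >= 0' is:
  Dual:  min b^T y  s.t.  A^T y >= c,  y >= 0.

So the dual LP is:
  minimize  5y1 + 8y2 + 18y3
  subject to:
    y1 + 3y3 >= 1
    y2 + y3 >= 3
    y1, y2, y3 >= 0

Solving the primal: x* = (3.3333, 8).
  primal value c^T x* = 27.3333.
Solving the dual: y* = (0, 2.6667, 0.3333).
  dual value b^T y* = 27.3333.
Strong duality: c^T x* = b^T y*. Confirmed.

27.3333


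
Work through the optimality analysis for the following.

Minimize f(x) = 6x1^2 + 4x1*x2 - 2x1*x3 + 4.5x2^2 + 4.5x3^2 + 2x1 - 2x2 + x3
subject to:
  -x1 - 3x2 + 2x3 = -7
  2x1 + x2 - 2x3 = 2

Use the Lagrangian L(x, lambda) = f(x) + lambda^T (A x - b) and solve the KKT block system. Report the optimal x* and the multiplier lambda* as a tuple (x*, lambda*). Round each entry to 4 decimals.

Form the Lagrangian:
  L(x, lambda) = (1/2) x^T Q x + c^T x + lambda^T (A x - b)
Stationarity (grad_x L = 0): Q x + c + A^T lambda = 0.
Primal feasibility: A x = b.

This gives the KKT block system:
  [ Q   A^T ] [ x     ]   [-c ]
  [ A    0  ] [ lambda ] = [ b ]

Solving the linear system:
  x*      = (-0.9451, 2.0275, -0.9314)
  lambda* = (4.8604, 2.1144)
  f(x*)   = 11.4588

x* = (-0.9451, 2.0275, -0.9314), lambda* = (4.8604, 2.1144)


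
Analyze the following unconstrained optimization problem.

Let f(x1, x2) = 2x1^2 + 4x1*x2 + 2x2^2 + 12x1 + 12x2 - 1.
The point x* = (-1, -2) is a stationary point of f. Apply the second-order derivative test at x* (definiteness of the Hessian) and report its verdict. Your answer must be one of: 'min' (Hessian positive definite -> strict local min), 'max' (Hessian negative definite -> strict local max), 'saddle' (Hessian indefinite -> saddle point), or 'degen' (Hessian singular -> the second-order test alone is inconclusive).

Compute the Hessian H = grad^2 f:
  H = [[4, 4], [4, 4]]
Verify stationarity: grad f(x*) = H x* + g = (0, 0).
Eigenvalues of H: 0, 8.
H has a zero eigenvalue (singular; positive semidefinite but not definite), so H is neither positive definite, negative definite, nor indefinite. The second-order test alone is inconclusive -> degen.
(Indeed, f is constant along the null direction of H through x*, so x* is not a strict local extremum.)

degen


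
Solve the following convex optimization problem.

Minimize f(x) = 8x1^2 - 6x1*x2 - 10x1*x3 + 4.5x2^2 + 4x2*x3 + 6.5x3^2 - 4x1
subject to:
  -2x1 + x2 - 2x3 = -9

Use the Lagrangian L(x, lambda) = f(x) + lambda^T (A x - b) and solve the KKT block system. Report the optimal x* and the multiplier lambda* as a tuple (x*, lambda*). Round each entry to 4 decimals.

Form the Lagrangian:
  L(x, lambda) = (1/2) x^T Q x + c^T x + lambda^T (A x - b)
Stationarity (grad_x L = 0): Q x + c + A^T lambda = 0.
Primal feasibility: A x = b.

This gives the KKT block system:
  [ Q   A^T ] [ x     ]   [-c ]
  [ A    0  ] [ lambda ] = [ b ]

Solving the linear system:
  x*      = (2.1886, -0.012, 2.3054)
  lambda* = (4.018)
  f(x*)   = 13.7036

x* = (2.1886, -0.012, 2.3054), lambda* = (4.018)


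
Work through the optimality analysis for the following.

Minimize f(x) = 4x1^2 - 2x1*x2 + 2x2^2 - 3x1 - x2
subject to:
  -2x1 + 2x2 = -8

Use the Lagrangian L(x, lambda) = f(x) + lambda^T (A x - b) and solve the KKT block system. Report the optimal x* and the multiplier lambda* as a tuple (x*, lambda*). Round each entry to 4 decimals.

Form the Lagrangian:
  L(x, lambda) = (1/2) x^T Q x + c^T x + lambda^T (A x - b)
Stationarity (grad_x L = 0): Q x + c + A^T lambda = 0.
Primal feasibility: A x = b.

This gives the KKT block system:
  [ Q   A^T ] [ x     ]   [-c ]
  [ A    0  ] [ lambda ] = [ b ]

Solving the linear system:
  x*      = (1.5, -2.5)
  lambda* = (7)
  f(x*)   = 27

x* = (1.5, -2.5), lambda* = (7)


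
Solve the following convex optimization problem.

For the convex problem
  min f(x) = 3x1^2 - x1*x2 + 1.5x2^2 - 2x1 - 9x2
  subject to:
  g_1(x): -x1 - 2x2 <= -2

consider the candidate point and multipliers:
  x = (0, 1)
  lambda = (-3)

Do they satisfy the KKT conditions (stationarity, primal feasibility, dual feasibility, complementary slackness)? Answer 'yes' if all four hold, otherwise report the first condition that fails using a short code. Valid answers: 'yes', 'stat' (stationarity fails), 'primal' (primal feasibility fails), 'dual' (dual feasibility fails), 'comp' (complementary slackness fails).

Gradient of f: grad f(x) = Q x + c = (-3, -6)
Constraint values g_i(x) = a_i^T x - b_i:
  g_1((0, 1)) = 0
Stationarity residual: grad f(x) + sum_i lambda_i a_i = (0, 0)
  -> stationarity OK
Primal feasibility (all g_i <= 0): OK
Dual feasibility (all lambda_i >= 0): FAILS
Complementary slackness (lambda_i * g_i(x) = 0 for all i): OK

Verdict: the first failing condition is dual_feasibility -> dual.

dual


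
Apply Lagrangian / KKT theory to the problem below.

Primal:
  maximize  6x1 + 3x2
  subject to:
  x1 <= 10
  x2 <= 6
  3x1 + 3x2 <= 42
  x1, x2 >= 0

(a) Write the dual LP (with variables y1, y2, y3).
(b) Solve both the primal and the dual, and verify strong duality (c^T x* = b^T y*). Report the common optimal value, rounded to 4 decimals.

The standard primal-dual pair for 'max c^T x s.t. A x <= b, x >= 0' is:
  Dual:  min b^T y  s.t.  A^T y >= c,  y >= 0.

So the dual LP is:
  minimize  10y1 + 6y2 + 42y3
  subject to:
    y1 + 3y3 >= 6
    y2 + 3y3 >= 3
    y1, y2, y3 >= 0

Solving the primal: x* = (10, 4).
  primal value c^T x* = 72.
Solving the dual: y* = (3, 0, 1).
  dual value b^T y* = 72.
Strong duality: c^T x* = b^T y*. Confirmed.

72


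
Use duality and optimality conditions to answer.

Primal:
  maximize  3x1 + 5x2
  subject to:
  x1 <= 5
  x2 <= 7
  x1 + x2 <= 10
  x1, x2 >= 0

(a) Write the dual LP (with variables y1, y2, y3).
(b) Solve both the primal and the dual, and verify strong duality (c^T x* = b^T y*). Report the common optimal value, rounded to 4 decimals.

The standard primal-dual pair for 'max c^T x s.t. A x <= b, x >= 0' is:
  Dual:  min b^T y  s.t.  A^T y >= c,  y >= 0.

So the dual LP is:
  minimize  5y1 + 7y2 + 10y3
  subject to:
    y1 + y3 >= 3
    y2 + y3 >= 5
    y1, y2, y3 >= 0

Solving the primal: x* = (3, 7).
  primal value c^T x* = 44.
Solving the dual: y* = (0, 2, 3).
  dual value b^T y* = 44.
Strong duality: c^T x* = b^T y*. Confirmed.

44


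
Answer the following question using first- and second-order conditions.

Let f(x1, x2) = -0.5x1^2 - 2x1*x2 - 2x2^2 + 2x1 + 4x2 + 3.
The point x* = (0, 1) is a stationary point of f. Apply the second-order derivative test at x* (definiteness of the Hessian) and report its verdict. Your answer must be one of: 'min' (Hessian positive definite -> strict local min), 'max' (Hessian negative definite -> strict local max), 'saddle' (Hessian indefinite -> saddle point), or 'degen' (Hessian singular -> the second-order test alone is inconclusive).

Compute the Hessian H = grad^2 f:
  H = [[-1, -2], [-2, -4]]
Verify stationarity: grad f(x*) = H x* + g = (0, 0).
Eigenvalues of H: -5, 0.
H has a zero eigenvalue (singular; negative semidefinite but not definite), so H is neither positive definite, negative definite, nor indefinite. The second-order test alone is inconclusive -> degen.
(Indeed, f is constant along the null direction of H through x*, so x* is not a strict local extremum.)

degen


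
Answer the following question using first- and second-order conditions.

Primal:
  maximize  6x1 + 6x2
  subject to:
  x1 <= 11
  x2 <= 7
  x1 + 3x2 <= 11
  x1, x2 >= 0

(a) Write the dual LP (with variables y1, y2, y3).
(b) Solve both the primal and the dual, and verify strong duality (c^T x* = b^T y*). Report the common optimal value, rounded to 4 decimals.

The standard primal-dual pair for 'max c^T x s.t. A x <= b, x >= 0' is:
  Dual:  min b^T y  s.t.  A^T y >= c,  y >= 0.

So the dual LP is:
  minimize  11y1 + 7y2 + 11y3
  subject to:
    y1 + y3 >= 6
    y2 + 3y3 >= 6
    y1, y2, y3 >= 0

Solving the primal: x* = (11, 0).
  primal value c^T x* = 66.
Solving the dual: y* = (4, 0, 2).
  dual value b^T y* = 66.
Strong duality: c^T x* = b^T y*. Confirmed.

66


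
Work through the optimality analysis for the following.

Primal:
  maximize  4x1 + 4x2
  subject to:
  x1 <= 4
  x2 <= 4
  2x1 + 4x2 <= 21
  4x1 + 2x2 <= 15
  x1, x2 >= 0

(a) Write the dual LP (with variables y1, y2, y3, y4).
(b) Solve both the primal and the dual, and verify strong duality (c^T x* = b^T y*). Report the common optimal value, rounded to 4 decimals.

The standard primal-dual pair for 'max c^T x s.t. A x <= b, x >= 0' is:
  Dual:  min b^T y  s.t.  A^T y >= c,  y >= 0.

So the dual LP is:
  minimize  4y1 + 4y2 + 21y3 + 15y4
  subject to:
    y1 + 2y3 + 4y4 >= 4
    y2 + 4y3 + 2y4 >= 4
    y1, y2, y3, y4 >= 0

Solving the primal: x* = (1.75, 4).
  primal value c^T x* = 23.
Solving the dual: y* = (0, 2, 0, 1).
  dual value b^T y* = 23.
Strong duality: c^T x* = b^T y*. Confirmed.

23


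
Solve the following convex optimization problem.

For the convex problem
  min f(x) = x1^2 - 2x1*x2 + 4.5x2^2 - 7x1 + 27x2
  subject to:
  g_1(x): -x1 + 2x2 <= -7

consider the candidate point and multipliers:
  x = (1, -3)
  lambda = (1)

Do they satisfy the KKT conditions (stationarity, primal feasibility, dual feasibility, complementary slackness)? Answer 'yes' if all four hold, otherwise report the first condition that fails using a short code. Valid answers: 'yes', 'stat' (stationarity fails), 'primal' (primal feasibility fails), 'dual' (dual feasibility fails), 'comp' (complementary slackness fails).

Gradient of f: grad f(x) = Q x + c = (1, -2)
Constraint values g_i(x) = a_i^T x - b_i:
  g_1((1, -3)) = 0
Stationarity residual: grad f(x) + sum_i lambda_i a_i = (0, 0)
  -> stationarity OK
Primal feasibility (all g_i <= 0): OK
Dual feasibility (all lambda_i >= 0): OK
Complementary slackness (lambda_i * g_i(x) = 0 for all i): OK

Verdict: yes, KKT holds.

yes


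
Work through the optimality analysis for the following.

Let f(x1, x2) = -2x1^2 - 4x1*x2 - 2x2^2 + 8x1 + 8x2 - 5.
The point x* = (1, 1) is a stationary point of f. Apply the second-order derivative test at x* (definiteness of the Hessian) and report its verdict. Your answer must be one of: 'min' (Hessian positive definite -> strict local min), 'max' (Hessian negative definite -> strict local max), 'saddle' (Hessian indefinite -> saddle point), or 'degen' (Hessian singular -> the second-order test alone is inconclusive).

Compute the Hessian H = grad^2 f:
  H = [[-4, -4], [-4, -4]]
Verify stationarity: grad f(x*) = H x* + g = (0, 0).
Eigenvalues of H: -8, 0.
H has a zero eigenvalue (singular; negative semidefinite but not definite), so H is neither positive definite, negative definite, nor indefinite. The second-order test alone is inconclusive -> degen.
(Indeed, f is constant along the null direction of H through x*, so x* is not a strict local extremum.)

degen


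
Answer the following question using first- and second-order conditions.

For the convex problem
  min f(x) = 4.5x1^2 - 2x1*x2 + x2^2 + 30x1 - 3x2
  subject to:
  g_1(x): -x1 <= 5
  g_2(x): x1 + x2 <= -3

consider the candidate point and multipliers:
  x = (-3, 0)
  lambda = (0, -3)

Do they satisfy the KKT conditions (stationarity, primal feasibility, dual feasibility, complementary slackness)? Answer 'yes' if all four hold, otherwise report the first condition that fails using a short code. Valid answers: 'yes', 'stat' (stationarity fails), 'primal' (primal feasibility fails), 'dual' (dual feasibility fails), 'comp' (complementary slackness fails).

Gradient of f: grad f(x) = Q x + c = (3, 3)
Constraint values g_i(x) = a_i^T x - b_i:
  g_1((-3, 0)) = -2
  g_2((-3, 0)) = 0
Stationarity residual: grad f(x) + sum_i lambda_i a_i = (0, 0)
  -> stationarity OK
Primal feasibility (all g_i <= 0): OK
Dual feasibility (all lambda_i >= 0): FAILS
Complementary slackness (lambda_i * g_i(x) = 0 for all i): OK

Verdict: the first failing condition is dual_feasibility -> dual.

dual


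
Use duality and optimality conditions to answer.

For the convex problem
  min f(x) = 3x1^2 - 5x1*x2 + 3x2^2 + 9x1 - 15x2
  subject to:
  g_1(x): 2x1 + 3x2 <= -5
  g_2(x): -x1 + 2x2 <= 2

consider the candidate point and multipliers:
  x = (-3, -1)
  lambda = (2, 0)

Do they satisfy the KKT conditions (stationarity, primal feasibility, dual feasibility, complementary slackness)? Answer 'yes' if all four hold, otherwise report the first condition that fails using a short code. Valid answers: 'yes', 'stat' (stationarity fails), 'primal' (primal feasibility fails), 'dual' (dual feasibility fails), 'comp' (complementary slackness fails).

Gradient of f: grad f(x) = Q x + c = (-4, -6)
Constraint values g_i(x) = a_i^T x - b_i:
  g_1((-3, -1)) = -4
  g_2((-3, -1)) = -1
Stationarity residual: grad f(x) + sum_i lambda_i a_i = (0, 0)
  -> stationarity OK
Primal feasibility (all g_i <= 0): OK
Dual feasibility (all lambda_i >= 0): OK
Complementary slackness (lambda_i * g_i(x) = 0 for all i): FAILS

Verdict: the first failing condition is complementary_slackness -> comp.

comp


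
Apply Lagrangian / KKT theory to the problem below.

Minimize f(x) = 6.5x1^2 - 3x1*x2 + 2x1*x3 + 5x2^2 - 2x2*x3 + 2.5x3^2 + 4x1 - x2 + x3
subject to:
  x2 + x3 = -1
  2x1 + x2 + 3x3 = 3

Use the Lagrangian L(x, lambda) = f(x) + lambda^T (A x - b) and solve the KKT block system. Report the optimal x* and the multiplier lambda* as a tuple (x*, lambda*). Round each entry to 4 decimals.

Form the Lagrangian:
  L(x, lambda) = (1/2) x^T Q x + c^T x + lambda^T (A x - b)
Stationarity (grad_x L = 0): Q x + c + A^T lambda = 0.
Primal feasibility: A x = b.

This gives the KKT block system:
  [ Q   A^T ] [ x     ]   [-c ]
  [ A    0  ] [ lambda ] = [ b ]

Solving the linear system:
  x*      = (1.5909, -1.4091, 0.4091)
  lambda* = (35.5455, -14.8636)
  f(x*)   = 44.1591

x* = (1.5909, -1.4091, 0.4091), lambda* = (35.5455, -14.8636)


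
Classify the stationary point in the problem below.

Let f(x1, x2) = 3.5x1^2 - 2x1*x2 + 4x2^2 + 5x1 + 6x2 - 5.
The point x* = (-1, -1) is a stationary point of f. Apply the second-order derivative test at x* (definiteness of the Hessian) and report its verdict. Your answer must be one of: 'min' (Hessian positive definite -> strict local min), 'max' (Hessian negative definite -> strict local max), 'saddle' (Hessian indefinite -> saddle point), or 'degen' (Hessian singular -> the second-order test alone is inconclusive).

Compute the Hessian H = grad^2 f:
  H = [[7, -2], [-2, 8]]
Verify stationarity: grad f(x*) = H x* + g = (0, 0).
Eigenvalues of H: 5.4384, 9.5616.
Both eigenvalues > 0, so H is positive definite -> x* is a strict local min.

min


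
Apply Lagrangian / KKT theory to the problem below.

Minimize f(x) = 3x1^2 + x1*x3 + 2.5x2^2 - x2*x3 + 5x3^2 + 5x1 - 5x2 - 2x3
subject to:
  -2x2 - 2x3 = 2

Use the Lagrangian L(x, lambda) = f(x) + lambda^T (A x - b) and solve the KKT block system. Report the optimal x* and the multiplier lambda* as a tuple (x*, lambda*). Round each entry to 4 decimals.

Form the Lagrangian:
  L(x, lambda) = (1/2) x^T Q x + c^T x + lambda^T (A x - b)
Stationarity (grad_x L = 0): Q x + c + A^T lambda = 0.
Primal feasibility: A x = b.

This gives the KKT block system:
  [ Q   A^T ] [ x     ]   [-c ]
  [ A    0  ] [ lambda ] = [ b ]

Solving the linear system:
  x*      = (-0.7525, -0.5149, -0.4851)
  lambda* = (-3.5446)
  f(x*)   = 3.4356

x* = (-0.7525, -0.5149, -0.4851), lambda* = (-3.5446)


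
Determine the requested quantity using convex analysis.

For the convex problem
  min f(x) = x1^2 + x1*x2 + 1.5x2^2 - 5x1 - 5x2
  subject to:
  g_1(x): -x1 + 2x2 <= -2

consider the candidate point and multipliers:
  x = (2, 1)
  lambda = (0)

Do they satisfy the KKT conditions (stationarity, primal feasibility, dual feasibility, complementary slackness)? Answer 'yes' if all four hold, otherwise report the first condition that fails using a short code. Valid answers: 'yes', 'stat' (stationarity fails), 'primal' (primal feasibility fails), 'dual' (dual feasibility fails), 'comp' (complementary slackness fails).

Gradient of f: grad f(x) = Q x + c = (0, 0)
Constraint values g_i(x) = a_i^T x - b_i:
  g_1((2, 1)) = 2
Stationarity residual: grad f(x) + sum_i lambda_i a_i = (0, 0)
  -> stationarity OK
Primal feasibility (all g_i <= 0): FAILS
Dual feasibility (all lambda_i >= 0): OK
Complementary slackness (lambda_i * g_i(x) = 0 for all i): OK

Verdict: the first failing condition is primal_feasibility -> primal.

primal


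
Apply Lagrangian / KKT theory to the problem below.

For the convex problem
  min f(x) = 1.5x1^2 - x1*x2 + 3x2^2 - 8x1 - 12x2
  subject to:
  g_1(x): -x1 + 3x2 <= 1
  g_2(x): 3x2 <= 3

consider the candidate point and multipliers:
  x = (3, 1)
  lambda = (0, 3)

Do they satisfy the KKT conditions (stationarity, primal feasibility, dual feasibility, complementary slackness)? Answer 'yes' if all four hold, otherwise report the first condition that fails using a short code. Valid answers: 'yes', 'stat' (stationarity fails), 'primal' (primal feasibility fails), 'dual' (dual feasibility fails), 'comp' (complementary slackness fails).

Gradient of f: grad f(x) = Q x + c = (0, -9)
Constraint values g_i(x) = a_i^T x - b_i:
  g_1((3, 1)) = -1
  g_2((3, 1)) = 0
Stationarity residual: grad f(x) + sum_i lambda_i a_i = (0, 0)
  -> stationarity OK
Primal feasibility (all g_i <= 0): OK
Dual feasibility (all lambda_i >= 0): OK
Complementary slackness (lambda_i * g_i(x) = 0 for all i): OK

Verdict: yes, KKT holds.

yes


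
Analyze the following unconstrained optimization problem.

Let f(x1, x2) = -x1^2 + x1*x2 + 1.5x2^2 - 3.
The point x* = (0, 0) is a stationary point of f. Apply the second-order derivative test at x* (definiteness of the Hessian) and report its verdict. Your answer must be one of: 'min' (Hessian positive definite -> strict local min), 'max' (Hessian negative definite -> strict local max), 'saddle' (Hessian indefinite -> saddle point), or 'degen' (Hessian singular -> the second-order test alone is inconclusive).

Compute the Hessian H = grad^2 f:
  H = [[-2, 1], [1, 3]]
Verify stationarity: grad f(x*) = H x* + g = (0, 0).
Eigenvalues of H: -2.1926, 3.1926.
Eigenvalues have mixed signs, so H is indefinite -> x* is a saddle point.

saddle


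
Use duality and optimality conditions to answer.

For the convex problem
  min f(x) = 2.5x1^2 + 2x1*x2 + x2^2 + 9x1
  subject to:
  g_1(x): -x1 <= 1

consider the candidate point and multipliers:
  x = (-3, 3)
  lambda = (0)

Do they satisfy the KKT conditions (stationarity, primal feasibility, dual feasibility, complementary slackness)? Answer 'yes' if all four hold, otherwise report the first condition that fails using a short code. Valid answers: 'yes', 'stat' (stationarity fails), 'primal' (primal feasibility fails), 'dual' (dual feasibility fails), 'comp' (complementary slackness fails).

Gradient of f: grad f(x) = Q x + c = (0, 0)
Constraint values g_i(x) = a_i^T x - b_i:
  g_1((-3, 3)) = 2
Stationarity residual: grad f(x) + sum_i lambda_i a_i = (0, 0)
  -> stationarity OK
Primal feasibility (all g_i <= 0): FAILS
Dual feasibility (all lambda_i >= 0): OK
Complementary slackness (lambda_i * g_i(x) = 0 for all i): OK

Verdict: the first failing condition is primal_feasibility -> primal.

primal


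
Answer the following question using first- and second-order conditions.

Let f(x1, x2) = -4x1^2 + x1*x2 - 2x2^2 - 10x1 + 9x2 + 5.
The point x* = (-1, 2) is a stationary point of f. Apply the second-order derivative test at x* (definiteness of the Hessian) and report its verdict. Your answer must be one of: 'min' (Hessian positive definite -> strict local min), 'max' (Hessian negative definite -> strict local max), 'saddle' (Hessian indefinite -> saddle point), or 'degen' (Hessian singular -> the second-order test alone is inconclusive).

Compute the Hessian H = grad^2 f:
  H = [[-8, 1], [1, -4]]
Verify stationarity: grad f(x*) = H x* + g = (0, 0).
Eigenvalues of H: -8.2361, -3.7639.
Both eigenvalues < 0, so H is negative definite -> x* is a strict local max.

max


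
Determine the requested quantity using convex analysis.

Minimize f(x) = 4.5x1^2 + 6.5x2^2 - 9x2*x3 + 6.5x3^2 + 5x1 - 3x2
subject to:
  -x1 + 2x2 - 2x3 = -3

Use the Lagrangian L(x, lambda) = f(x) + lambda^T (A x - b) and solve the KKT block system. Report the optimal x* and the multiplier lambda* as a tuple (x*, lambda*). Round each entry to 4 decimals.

Form the Lagrangian:
  L(x, lambda) = (1/2) x^T Q x + c^T x + lambda^T (A x - b)
Stationarity (grad_x L = 0): Q x + c + A^T lambda = 0.
Primal feasibility: A x = b.

This gives the KKT block system:
  [ Q   A^T ] [ x     ]   [-c ]
  [ A    0  ] [ lambda ] = [ b ]

Solving the linear system:
  x*      = (0.3404, -0.2899, 1.0399)
  lambda* = (8.0638)
  f(x*)   = 13.3816

x* = (0.3404, -0.2899, 1.0399), lambda* = (8.0638)


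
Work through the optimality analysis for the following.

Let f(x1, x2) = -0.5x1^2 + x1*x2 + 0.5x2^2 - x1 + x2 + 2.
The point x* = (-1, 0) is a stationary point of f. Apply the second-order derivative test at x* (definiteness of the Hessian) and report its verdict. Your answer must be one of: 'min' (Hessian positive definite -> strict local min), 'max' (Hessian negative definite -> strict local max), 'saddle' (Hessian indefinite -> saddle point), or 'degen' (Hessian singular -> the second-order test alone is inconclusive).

Compute the Hessian H = grad^2 f:
  H = [[-1, 1], [1, 1]]
Verify stationarity: grad f(x*) = H x* + g = (0, 0).
Eigenvalues of H: -1.4142, 1.4142.
Eigenvalues have mixed signs, so H is indefinite -> x* is a saddle point.

saddle


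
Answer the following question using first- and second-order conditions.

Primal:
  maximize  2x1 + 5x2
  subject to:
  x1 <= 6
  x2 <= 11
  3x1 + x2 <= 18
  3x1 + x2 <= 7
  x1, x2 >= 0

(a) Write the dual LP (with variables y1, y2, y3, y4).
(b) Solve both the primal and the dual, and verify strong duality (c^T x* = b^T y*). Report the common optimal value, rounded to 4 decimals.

The standard primal-dual pair for 'max c^T x s.t. A x <= b, x >= 0' is:
  Dual:  min b^T y  s.t.  A^T y >= c,  y >= 0.

So the dual LP is:
  minimize  6y1 + 11y2 + 18y3 + 7y4
  subject to:
    y1 + 3y3 + 3y4 >= 2
    y2 + y3 + y4 >= 5
    y1, y2, y3, y4 >= 0

Solving the primal: x* = (0, 7).
  primal value c^T x* = 35.
Solving the dual: y* = (0, 0, 0, 5).
  dual value b^T y* = 35.
Strong duality: c^T x* = b^T y*. Confirmed.

35


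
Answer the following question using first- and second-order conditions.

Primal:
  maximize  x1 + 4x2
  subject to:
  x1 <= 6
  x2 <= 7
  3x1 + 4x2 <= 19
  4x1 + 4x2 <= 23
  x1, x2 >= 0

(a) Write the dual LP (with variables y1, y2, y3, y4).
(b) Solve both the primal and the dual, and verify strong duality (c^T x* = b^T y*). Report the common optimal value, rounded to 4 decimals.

The standard primal-dual pair for 'max c^T x s.t. A x <= b, x >= 0' is:
  Dual:  min b^T y  s.t.  A^T y >= c,  y >= 0.

So the dual LP is:
  minimize  6y1 + 7y2 + 19y3 + 23y4
  subject to:
    y1 + 3y3 + 4y4 >= 1
    y2 + 4y3 + 4y4 >= 4
    y1, y2, y3, y4 >= 0

Solving the primal: x* = (0, 4.75).
  primal value c^T x* = 19.
Solving the dual: y* = (0, 0, 1, 0).
  dual value b^T y* = 19.
Strong duality: c^T x* = b^T y*. Confirmed.

19


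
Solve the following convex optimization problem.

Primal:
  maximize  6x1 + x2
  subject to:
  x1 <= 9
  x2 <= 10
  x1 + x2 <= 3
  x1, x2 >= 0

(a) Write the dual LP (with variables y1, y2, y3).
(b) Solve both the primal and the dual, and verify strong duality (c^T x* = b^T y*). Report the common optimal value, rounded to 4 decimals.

The standard primal-dual pair for 'max c^T x s.t. A x <= b, x >= 0' is:
  Dual:  min b^T y  s.t.  A^T y >= c,  y >= 0.

So the dual LP is:
  minimize  9y1 + 10y2 + 3y3
  subject to:
    y1 + y3 >= 6
    y2 + y3 >= 1
    y1, y2, y3 >= 0

Solving the primal: x* = (3, 0).
  primal value c^T x* = 18.
Solving the dual: y* = (0, 0, 6).
  dual value b^T y* = 18.
Strong duality: c^T x* = b^T y*. Confirmed.

18


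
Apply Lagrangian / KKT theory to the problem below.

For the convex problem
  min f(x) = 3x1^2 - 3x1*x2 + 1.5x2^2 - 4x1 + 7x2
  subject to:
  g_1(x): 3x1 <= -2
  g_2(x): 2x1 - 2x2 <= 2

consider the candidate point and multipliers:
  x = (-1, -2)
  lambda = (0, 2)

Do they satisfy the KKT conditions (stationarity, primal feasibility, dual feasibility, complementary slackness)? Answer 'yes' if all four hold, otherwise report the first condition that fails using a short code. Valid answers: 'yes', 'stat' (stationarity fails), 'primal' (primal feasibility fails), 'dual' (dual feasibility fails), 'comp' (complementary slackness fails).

Gradient of f: grad f(x) = Q x + c = (-4, 4)
Constraint values g_i(x) = a_i^T x - b_i:
  g_1((-1, -2)) = -1
  g_2((-1, -2)) = 0
Stationarity residual: grad f(x) + sum_i lambda_i a_i = (0, 0)
  -> stationarity OK
Primal feasibility (all g_i <= 0): OK
Dual feasibility (all lambda_i >= 0): OK
Complementary slackness (lambda_i * g_i(x) = 0 for all i): OK

Verdict: yes, KKT holds.

yes


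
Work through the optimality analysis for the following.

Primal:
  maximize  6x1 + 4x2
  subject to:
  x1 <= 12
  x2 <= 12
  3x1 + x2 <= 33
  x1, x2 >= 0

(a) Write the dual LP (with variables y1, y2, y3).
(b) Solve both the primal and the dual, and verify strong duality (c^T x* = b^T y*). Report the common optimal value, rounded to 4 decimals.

The standard primal-dual pair for 'max c^T x s.t. A x <= b, x >= 0' is:
  Dual:  min b^T y  s.t.  A^T y >= c,  y >= 0.

So the dual LP is:
  minimize  12y1 + 12y2 + 33y3
  subject to:
    y1 + 3y3 >= 6
    y2 + y3 >= 4
    y1, y2, y3 >= 0

Solving the primal: x* = (7, 12).
  primal value c^T x* = 90.
Solving the dual: y* = (0, 2, 2).
  dual value b^T y* = 90.
Strong duality: c^T x* = b^T y*. Confirmed.

90


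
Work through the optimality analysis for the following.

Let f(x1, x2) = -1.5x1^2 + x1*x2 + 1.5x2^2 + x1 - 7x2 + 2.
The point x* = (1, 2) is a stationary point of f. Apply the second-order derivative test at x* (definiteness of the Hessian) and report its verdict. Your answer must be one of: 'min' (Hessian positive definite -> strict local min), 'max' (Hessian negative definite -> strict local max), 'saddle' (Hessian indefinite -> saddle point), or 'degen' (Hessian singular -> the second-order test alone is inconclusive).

Compute the Hessian H = grad^2 f:
  H = [[-3, 1], [1, 3]]
Verify stationarity: grad f(x*) = H x* + g = (0, 0).
Eigenvalues of H: -3.1623, 3.1623.
Eigenvalues have mixed signs, so H is indefinite -> x* is a saddle point.

saddle


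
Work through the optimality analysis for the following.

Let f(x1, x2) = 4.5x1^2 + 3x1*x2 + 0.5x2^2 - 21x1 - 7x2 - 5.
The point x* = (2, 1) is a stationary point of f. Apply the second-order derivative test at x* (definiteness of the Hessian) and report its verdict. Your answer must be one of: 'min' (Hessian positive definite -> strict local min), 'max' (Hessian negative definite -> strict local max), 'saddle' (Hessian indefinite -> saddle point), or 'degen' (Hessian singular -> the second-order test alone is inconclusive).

Compute the Hessian H = grad^2 f:
  H = [[9, 3], [3, 1]]
Verify stationarity: grad f(x*) = H x* + g = (0, 0).
Eigenvalues of H: 0, 10.
H has a zero eigenvalue (singular; positive semidefinite but not definite), so H is neither positive definite, negative definite, nor indefinite. The second-order test alone is inconclusive -> degen.
(Indeed, f is constant along the null direction of H through x*, so x* is not a strict local extremum.)

degen


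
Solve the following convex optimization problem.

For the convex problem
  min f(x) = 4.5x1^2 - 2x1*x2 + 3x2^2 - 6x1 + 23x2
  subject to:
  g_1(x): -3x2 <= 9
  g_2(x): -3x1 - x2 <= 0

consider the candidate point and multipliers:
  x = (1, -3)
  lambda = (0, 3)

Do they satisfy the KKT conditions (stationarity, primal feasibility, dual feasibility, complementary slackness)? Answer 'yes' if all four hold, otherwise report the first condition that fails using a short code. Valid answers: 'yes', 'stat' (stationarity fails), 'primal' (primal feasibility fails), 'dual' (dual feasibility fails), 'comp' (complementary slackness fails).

Gradient of f: grad f(x) = Q x + c = (9, 3)
Constraint values g_i(x) = a_i^T x - b_i:
  g_1((1, -3)) = 0
  g_2((1, -3)) = 0
Stationarity residual: grad f(x) + sum_i lambda_i a_i = (0, 0)
  -> stationarity OK
Primal feasibility (all g_i <= 0): OK
Dual feasibility (all lambda_i >= 0): OK
Complementary slackness (lambda_i * g_i(x) = 0 for all i): OK

Verdict: yes, KKT holds.

yes


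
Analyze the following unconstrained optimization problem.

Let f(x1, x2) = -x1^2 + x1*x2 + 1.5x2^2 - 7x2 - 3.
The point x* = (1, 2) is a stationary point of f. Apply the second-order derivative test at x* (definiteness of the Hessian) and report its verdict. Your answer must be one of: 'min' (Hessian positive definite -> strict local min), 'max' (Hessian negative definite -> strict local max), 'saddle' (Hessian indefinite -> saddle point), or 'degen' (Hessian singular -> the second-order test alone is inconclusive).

Compute the Hessian H = grad^2 f:
  H = [[-2, 1], [1, 3]]
Verify stationarity: grad f(x*) = H x* + g = (0, 0).
Eigenvalues of H: -2.1926, 3.1926.
Eigenvalues have mixed signs, so H is indefinite -> x* is a saddle point.

saddle


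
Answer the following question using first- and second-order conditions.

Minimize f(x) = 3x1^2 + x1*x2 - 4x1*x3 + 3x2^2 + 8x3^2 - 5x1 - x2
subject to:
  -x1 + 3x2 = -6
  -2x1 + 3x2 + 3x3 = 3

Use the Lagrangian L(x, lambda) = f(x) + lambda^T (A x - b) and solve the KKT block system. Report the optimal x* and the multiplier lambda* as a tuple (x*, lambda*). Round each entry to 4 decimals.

Form the Lagrangian:
  L(x, lambda) = (1/2) x^T Q x + c^T x + lambda^T (A x - b)
Stationarity (grad_x L = 0): Q x + c + A^T lambda = 0.
Primal feasibility: A x = b.

This gives the KKT block system:
  [ Q   A^T ] [ x     ]   [-c ]
  [ A    0  ] [ lambda ] = [ b ]

Solving the linear system:
  x*      = (1.1379, -1.6207, 3.3793)
  lambda* = (19.7011, -16.5057)
  f(x*)   = 81.8276

x* = (1.1379, -1.6207, 3.3793), lambda* = (19.7011, -16.5057)


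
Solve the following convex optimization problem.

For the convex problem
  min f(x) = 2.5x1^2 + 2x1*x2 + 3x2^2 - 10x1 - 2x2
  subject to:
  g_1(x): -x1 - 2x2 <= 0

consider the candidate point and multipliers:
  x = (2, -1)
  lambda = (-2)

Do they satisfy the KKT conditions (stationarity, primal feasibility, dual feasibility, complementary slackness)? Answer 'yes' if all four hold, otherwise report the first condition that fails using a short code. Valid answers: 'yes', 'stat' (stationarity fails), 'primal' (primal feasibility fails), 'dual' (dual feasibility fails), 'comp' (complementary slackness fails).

Gradient of f: grad f(x) = Q x + c = (-2, -4)
Constraint values g_i(x) = a_i^T x - b_i:
  g_1((2, -1)) = 0
Stationarity residual: grad f(x) + sum_i lambda_i a_i = (0, 0)
  -> stationarity OK
Primal feasibility (all g_i <= 0): OK
Dual feasibility (all lambda_i >= 0): FAILS
Complementary slackness (lambda_i * g_i(x) = 0 for all i): OK

Verdict: the first failing condition is dual_feasibility -> dual.

dual
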